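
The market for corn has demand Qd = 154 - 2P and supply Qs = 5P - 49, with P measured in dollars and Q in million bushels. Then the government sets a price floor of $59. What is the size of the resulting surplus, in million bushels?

210

Setting quantity demanded equal to quantity supplied, 154 - 2P = 5P - 49, gives P* = 29 and Q* = 96.
The floor of 59 is above the equilibrium price 29, so it binds.
At P = 59: Qd = 154 - 2·59 = 36 and Qs = 5·59 - 49 = 246.
Surplus = Qs - Qd = 246 - 36 = 210.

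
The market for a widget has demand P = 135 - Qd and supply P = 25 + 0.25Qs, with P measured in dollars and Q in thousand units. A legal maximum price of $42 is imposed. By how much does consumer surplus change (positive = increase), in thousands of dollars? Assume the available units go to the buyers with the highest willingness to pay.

140

Rearranging demand gives Qd = 135 - P; rearranging supply gives Qs = 4P - 100. Without the control the market clears where 135 - P = 4P - 100, i.e. P* = 47 and Q* = 88.
Since 42 < 47, the ceiling is binding.
At P = 42: Qd = 135 - 42 = 93 and Qs = 4·42 - 100 = 68.
Consumer surplus without the control is ½ · (135 - 47) · 88 = 3872.
With the ceiling, 68 units are sold at 42 (assume they go to the highest-value buyers). The demand price at Q = 68 is 67, so CS = ½ · [(135 - 42) + (67 - 42)] · 68 = 4012.
Change in consumer surplus = 4012 - 3872 = 140.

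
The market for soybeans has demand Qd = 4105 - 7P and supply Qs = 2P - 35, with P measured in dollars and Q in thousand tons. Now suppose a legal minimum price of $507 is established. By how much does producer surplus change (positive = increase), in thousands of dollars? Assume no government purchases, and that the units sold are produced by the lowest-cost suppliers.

-928.25

Setting quantity demanded equal to quantity supplied, 4105 - 7P = 2P - 35, gives P* = 460 and Q* = 885.
The floor of 507 is above the equilibrium price 460, so it binds.
At P = 507: Qd = 4105 - 7·507 = 556 and Qs = 2·507 - 35 = 979.
Producer surplus without the control is ½ · (460 - 17.5) · 885 = 195806.25.
With the floor, 556 units are sold at 507. The supply price at Q = 556 is 295.5, so PS = ½ · [(507 - 17.5) + (507 - 295.5)] · 556 = 194878.
Change in producer surplus = 194878 - 195806.25 = -928.25.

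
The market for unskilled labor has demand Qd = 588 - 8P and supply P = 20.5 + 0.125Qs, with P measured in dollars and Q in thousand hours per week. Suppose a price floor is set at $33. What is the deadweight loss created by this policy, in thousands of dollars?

Rearranging supply gives Qs = 8P - 164. Equilibrium: 588 - 8P = 8P - 164, so 752 = 16P and P* = 47, Q* = 212.
The floor of 33 is below the equilibrium price 47, so it is not binding; the market clears at P* = 47, Q* = 212.
Since the control does not bind, no trades are prevented and deadweight loss is zero.

0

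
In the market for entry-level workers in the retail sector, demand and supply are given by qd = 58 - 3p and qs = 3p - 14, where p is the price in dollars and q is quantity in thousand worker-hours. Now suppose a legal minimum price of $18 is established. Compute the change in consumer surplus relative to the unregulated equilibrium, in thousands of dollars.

-78

Equilibrium: 58 - 3p = 3p - 14, so 72 = 6p and p* = 12, q* = 22.
Because the floor (18) lies above the market-clearing price, it is binding.
At p = 18: qd = 58 - 3·18 = 4 and qs = 3·18 - 14 = 40.
Consumer surplus without the control is ½ · (58/3 - 12) · 22 = 242/3.
With the floor, consumers buy 4 units at 18, so CS = ½ · (58/3 - 18) · 4 = 8/3.
Change in consumer surplus = 8/3 - 242/3 = -78.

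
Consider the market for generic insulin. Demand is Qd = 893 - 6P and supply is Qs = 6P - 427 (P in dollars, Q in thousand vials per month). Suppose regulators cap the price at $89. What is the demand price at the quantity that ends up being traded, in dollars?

Without the control the market clears where 893 - 6P = 6P - 427, i.e. P* = 110 and Q* = 233.
Since 89 < 110, the ceiling is binding.
At P = 89: Qd = 893 - 6·89 = 359 and Qs = 6·89 - 427 = 107.
Only 107 units reach the market. On the demand curve, the marginal buyer's willingness to pay at Q = 107 is (893 - 107)/6 = 131.

131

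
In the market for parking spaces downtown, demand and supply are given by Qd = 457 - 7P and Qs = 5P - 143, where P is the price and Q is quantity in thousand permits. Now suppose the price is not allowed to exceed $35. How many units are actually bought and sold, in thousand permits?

In a free market, 457 - 7P = 5P - 143 gives the equilibrium P* = 50, Q* = 107.
The ceiling of 35 is below the equilibrium price 50, so it binds.
At P = 35: Qd = 457 - 7·35 = 212 and Qs = 5·35 - 143 = 32.
The quantity actually transacted is the short side, supply: 32.

32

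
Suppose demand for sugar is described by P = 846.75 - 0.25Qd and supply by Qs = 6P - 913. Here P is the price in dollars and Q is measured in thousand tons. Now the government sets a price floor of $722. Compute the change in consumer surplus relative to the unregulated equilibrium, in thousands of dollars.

Rearranging demand gives Qd = 3387 - 4P. Equilibrium: 3387 - 4P = 6P - 913, so 4300 = 10P and P* = 430, Q* = 1667.
The floor of 722 is above the equilibrium price 430, so it binds.
At P = 722: Qd = 3387 - 4·722 = 499 and Qs = 6·722 - 913 = 3419.
Consumer surplus without the control is ½ · (846.75 - 430) · 1667 = 347361.125.
With the floor, consumers buy 499 units at 722, so CS = ½ · (846.75 - 722) · 499 = 31125.125.
Change in consumer surplus = 31125.125 - 347361.125 = -316236.

-316236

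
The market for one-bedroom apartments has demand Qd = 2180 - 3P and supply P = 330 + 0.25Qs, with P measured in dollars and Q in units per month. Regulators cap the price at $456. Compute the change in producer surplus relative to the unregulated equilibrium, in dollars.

-26048

Rearranging supply gives Qs = 4P - 1320. Setting quantity demanded equal to quantity supplied, 2180 - 3P = 4P - 1320, gives P* = 500 and Q* = 680.
Because the ceiling (456) lies below the market-clearing price, it is binding.
At P = 456: Qd = 2180 - 3·456 = 812 and Qs = 4·456 - 1320 = 504.
Producer surplus without the control is ½ · (500 - 330) · 680 = 57800.
With the ceiling, producers sell 504 units at 456, so PS = ½ · (456 - 330) · 504 = 31752.
Change in producer surplus = 31752 - 57800 = -26048.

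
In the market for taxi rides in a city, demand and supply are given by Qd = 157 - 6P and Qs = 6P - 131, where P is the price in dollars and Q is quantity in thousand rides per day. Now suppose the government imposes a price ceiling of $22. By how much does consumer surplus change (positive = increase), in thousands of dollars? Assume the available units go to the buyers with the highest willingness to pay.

-10

Setting quantity demanded equal to quantity supplied, 157 - 6P = 6P - 131, gives P* = 24 and Q* = 13.
The ceiling of 22 is below the equilibrium price 24, so it binds.
At P = 22: Qd = 157 - 6·22 = 25 and Qs = 6·22 - 131 = 1.
Consumer surplus without the control is ½ · (157/6 - 24) · 13 = 169/12.
With the ceiling, 1 units are sold at 22 (assume they go to the highest-value buyers). The demand price at Q = 1 is 26, so CS = ½ · [(157/6 - 22) + (26 - 22)] · 1 = 49/12.
Change in consumer surplus = 49/12 - 169/12 = -10.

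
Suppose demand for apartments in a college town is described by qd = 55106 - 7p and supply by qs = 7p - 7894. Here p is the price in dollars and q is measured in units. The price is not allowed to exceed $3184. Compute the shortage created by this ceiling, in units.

Setting quantity demanded equal to quantity supplied, 55106 - 7p = 7p - 7894, gives p* = 4500 and q* = 23606.
The ceiling of 3184 is below the equilibrium price 4500, so it binds.
At p = 3184: qd = 55106 - 7·3184 = 32818 and qs = 7·3184 - 7894 = 14394.
Shortage = qd - qs = 32818 - 14394 = 18424.

18424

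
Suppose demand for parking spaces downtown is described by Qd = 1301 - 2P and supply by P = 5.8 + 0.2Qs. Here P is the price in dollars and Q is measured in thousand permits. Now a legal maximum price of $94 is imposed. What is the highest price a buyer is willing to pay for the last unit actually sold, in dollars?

Rearranging supply gives Qs = 5P - 29. In a free market, 1301 - 2P = 5P - 29 gives the equilibrium P* = 190, Q* = 921.
The ceiling of 94 is below the equilibrium price 190, so it binds.
At P = 94: Qd = 1301 - 2·94 = 1113 and Qs = 5·94 - 29 = 441.
Only 441 units reach the market. On the demand curve, the marginal buyer's willingness to pay at Q = 441 is (1301 - 441)/2 = 430.

430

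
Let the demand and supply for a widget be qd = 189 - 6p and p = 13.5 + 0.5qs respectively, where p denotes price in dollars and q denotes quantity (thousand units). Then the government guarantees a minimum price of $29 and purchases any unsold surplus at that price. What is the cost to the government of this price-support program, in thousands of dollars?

Rearranging supply gives qs = 2p - 27. Without the control the market clears where 189 - 6p = 2p - 27, i.e. p* = 27 and q* = 27.
Because the floor (29) lies above the market-clearing price, it is binding.
At p = 29: qd = 189 - 6·29 = 15 and qs = 2·29 - 27 = 31.
Surplus = qs - qd = 16.
Government expenditure = surplus × support price = 16 × 29 = 464.

464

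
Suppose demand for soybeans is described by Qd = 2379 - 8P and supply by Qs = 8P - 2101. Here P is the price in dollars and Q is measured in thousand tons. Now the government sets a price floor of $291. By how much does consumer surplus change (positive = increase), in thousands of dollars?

-1045

Without the control the market clears where 2379 - 8P = 8P - 2101, i.e. P* = 280 and Q* = 139.
Since 291 > 280, the floor is binding.
At P = 291: Qd = 2379 - 8·291 = 51 and Qs = 8·291 - 2101 = 227.
Consumer surplus without the control is ½ · (297.375 - 280) · 139 = 1207.5625.
With the floor, consumers buy 51 units at 291, so CS = ½ · (297.375 - 291) · 51 = 162.5625.
Change in consumer surplus = 162.5625 - 1207.5625 = -1045.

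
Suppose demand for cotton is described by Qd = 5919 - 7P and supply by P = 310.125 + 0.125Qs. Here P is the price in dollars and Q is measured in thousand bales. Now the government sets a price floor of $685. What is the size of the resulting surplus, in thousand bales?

Rearranging supply gives Qs = 8P - 2481. Without the control the market clears where 5919 - 7P = 8P - 2481, i.e. P* = 560 and Q* = 1999.
The floor of 685 is above the equilibrium price 560, so it binds.
At P = 685: Qd = 5919 - 7·685 = 1124 and Qs = 8·685 - 2481 = 2999.
Surplus = Qs - Qd = 2999 - 1124 = 1875.

1875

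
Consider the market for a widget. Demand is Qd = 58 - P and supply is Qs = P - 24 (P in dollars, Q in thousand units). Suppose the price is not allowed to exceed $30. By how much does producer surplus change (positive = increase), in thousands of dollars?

-126.5

Without the control the market clears where 58 - P = P - 24, i.e. P* = 41 and Q* = 17.
Because the ceiling (30) lies below the market-clearing price, it is binding.
At P = 30: Qd = 58 - 30 = 28 and Qs = 30 - 24 = 6.
Producer surplus without the control is ½ · (41 - 24) · 17 = 144.5.
With the ceiling, producers sell 6 units at 30, so PS = ½ · (30 - 24) · 6 = 18.
Change in producer surplus = 18 - 144.5 = -126.5.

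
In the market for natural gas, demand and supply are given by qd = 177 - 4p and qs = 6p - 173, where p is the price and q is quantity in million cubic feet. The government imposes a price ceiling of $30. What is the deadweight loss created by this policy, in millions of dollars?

187.5

Without the control the market clears where 177 - 4p = 6p - 173, i.e. p* = 35 and q* = 37.
Since 30 < 35, the ceiling is binding.
At p = 30: qd = 177 - 4·30 = 57 and qs = 6·30 - 173 = 7.
Quantity traded falls to 7. At q = 7 the demand price is (177 - 7)/4 = 42.5 and the supply price is (173 + 7)/6 = 30.
Deadweight loss = ½ · (42.5 - 30) · (37 - 7) = ½ · 12.5 · 30 = 187.5.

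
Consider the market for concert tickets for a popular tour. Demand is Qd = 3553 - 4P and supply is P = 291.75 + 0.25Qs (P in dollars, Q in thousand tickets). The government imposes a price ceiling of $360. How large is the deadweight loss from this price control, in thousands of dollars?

Rearranging supply gives Qs = 4P - 1167. Without the control the market clears where 3553 - 4P = 4P - 1167, i.e. P* = 590 and Q* = 1193.
Because the ceiling (360) lies below the market-clearing price, it is binding.
At P = 360: Qd = 3553 - 4·360 = 2113 and Qs = 4·360 - 1167 = 273.
Quantity traded falls to 273. At Q = 273 the demand price is (3553 - 273)/4 = 820 and the supply price is (1167 + 273)/4 = 360.
Deadweight loss = ½ · (820 - 360) · (1193 - 273) = ½ · 460 · 920 = 211600.

211600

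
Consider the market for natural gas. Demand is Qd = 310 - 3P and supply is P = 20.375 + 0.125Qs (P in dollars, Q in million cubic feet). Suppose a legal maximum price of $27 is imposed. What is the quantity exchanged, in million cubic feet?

Rearranging supply gives Qs = 8P - 163. Setting quantity demanded equal to quantity supplied, 310 - 3P = 8P - 163, gives P* = 43 and Q* = 181.
The ceiling of 27 is below the equilibrium price 43, so it binds.
At P = 27: Qd = 310 - 3·27 = 229 and Qs = 8·27 - 163 = 53.
The quantity actually transacted is the short side, supply: 53.

53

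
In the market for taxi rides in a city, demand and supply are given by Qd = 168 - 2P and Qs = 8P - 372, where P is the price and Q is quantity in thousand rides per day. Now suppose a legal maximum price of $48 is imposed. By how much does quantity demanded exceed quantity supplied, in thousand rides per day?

In a free market, 168 - 2P = 8P - 372 gives the equilibrium P* = 54, Q* = 60.
Since 48 < 54, the ceiling is binding.
At P = 48: Qd = 168 - 2·48 = 72 and Qs = 8·48 - 372 = 12.
Shortage = Qd - Qs = 72 - 12 = 60.

60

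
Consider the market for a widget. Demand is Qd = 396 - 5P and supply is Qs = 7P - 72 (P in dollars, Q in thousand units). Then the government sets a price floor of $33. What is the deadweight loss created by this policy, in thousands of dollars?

0

Equilibrium: 396 - 5P = 7P - 72, so 468 = 12P and P* = 39, Q* = 201.
The floor of 33 is below the equilibrium price 39, so it is not binding; the market clears at P* = 39, Q* = 201.
Since the control does not bind, no trades are prevented and deadweight loss is zero.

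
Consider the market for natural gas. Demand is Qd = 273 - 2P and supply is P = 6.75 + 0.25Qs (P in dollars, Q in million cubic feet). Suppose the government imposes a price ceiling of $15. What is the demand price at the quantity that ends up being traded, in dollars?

Rearranging supply gives Qs = 4P - 27. Without the control the market clears where 273 - 2P = 4P - 27, i.e. P* = 50 and Q* = 173.
Because the ceiling (15) lies below the market-clearing price, it is binding.
At P = 15: Qd = 273 - 2·15 = 243 and Qs = 4·15 - 27 = 33.
Only 33 units reach the market. On the demand curve, the marginal buyer's willingness to pay at Q = 33 is (273 - 33)/2 = 120.

120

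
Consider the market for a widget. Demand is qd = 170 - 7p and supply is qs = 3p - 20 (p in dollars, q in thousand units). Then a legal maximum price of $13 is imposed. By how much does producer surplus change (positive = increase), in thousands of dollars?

-168

Equilibrium: 170 - 7p = 3p - 20, so 190 = 10p and p* = 19, q* = 37.
The ceiling of 13 is below the equilibrium price 19, so it binds.
At p = 13: qd = 170 - 7·13 = 79 and qs = 3·13 - 20 = 19.
Producer surplus without the control is ½ · (19 - 20/3) · 37 = 1369/6.
With the ceiling, producers sell 19 units at 13, so PS = ½ · (13 - 20/3) · 19 = 361/6.
Change in producer surplus = 361/6 - 1369/6 = -168.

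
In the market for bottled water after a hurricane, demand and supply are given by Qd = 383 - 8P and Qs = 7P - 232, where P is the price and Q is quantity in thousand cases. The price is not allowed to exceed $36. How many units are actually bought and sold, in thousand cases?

20

In a free market, 383 - 8P = 7P - 232 gives the equilibrium P* = 41, Q* = 55.
Since 36 < 41, the ceiling is binding.
At P = 36: Qd = 383 - 8·36 = 95 and Qs = 7·36 - 232 = 20.
The quantity actually transacted is the short side, supply: 20.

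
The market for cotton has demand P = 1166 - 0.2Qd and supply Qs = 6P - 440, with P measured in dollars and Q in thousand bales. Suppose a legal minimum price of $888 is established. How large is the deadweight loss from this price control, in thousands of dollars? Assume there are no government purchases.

463485

Rearranging demand gives Qd = 5830 - 5P. Setting quantity demanded equal to quantity supplied, 5830 - 5P = 6P - 440, gives P* = 570 and Q* = 2980.
The floor of 888 is above the equilibrium price 570, so it binds.
At P = 888: Qd = 5830 - 5·888 = 1390 and Qs = 6·888 - 440 = 4888.
Quantity traded falls to 1390. At Q = 1390 the demand price is (5830 - 1390)/5 = 888 and the supply price is (440 + 1390)/6 = 305.
Deadweight loss = ½ · (888 - 305) · (2980 - 1390) = ½ · 583 · 1590 = 463485.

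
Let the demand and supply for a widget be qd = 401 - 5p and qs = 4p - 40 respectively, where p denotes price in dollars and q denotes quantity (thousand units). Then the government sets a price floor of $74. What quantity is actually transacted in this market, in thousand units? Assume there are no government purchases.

Setting quantity demanded equal to quantity supplied, 401 - 5p = 4p - 40, gives p* = 49 and q* = 156.
Since 74 > 49, the floor is binding.
At p = 74: qd = 401 - 5·74 = 31 and qs = 4·74 - 40 = 256.
The quantity actually transacted is the short side, demand: 31.

31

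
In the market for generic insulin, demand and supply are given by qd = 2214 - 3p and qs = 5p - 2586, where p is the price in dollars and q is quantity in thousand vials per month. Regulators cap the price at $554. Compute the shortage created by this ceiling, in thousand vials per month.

Without the control the market clears where 2214 - 3p = 5p - 2586, i.e. p* = 600 and q* = 414.
Since 554 < 600, the ceiling is binding.
At p = 554: qd = 2214 - 3·554 = 552 and qs = 5·554 - 2586 = 184.
Shortage = qd - qs = 552 - 184 = 368.

368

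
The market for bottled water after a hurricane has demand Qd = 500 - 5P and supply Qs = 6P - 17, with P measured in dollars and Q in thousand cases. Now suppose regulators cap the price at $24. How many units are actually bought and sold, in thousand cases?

Without the control the market clears where 500 - 5P = 6P - 17, i.e. P* = 47 and Q* = 265.
The ceiling of 24 is below the equilibrium price 47, so it binds.
At P = 24: Qd = 500 - 5·24 = 380 and Qs = 6·24 - 17 = 127.
The quantity actually transacted is the short side, supply: 127.

127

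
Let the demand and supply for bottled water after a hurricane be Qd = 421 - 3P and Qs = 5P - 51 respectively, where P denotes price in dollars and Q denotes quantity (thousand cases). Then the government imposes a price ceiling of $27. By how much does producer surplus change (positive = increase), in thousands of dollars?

-5248

Equilibrium: 421 - 3P = 5P - 51, so 472 = 8P and P* = 59, Q* = 244.
The ceiling of 27 is below the equilibrium price 59, so it binds.
At P = 27: Qd = 421 - 3·27 = 340 and Qs = 5·27 - 51 = 84.
Producer surplus without the control is ½ · (59 - 10.2) · 244 = 5953.6.
With the ceiling, producers sell 84 units at 27, so PS = ½ · (27 - 10.2) · 84 = 705.6.
Change in producer surplus = 705.6 - 5953.6 = -5248.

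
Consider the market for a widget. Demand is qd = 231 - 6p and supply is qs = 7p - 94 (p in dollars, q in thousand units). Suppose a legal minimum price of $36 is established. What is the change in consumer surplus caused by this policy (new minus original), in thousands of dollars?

-528

Equilibrium: 231 - 6p = 7p - 94, so 325 = 13p and p* = 25, q* = 81.
Because the floor (36) lies above the market-clearing price, it is binding.
At p = 36: qd = 231 - 6·36 = 15 and qs = 7·36 - 94 = 158.
Consumer surplus without the control is ½ · (38.5 - 25) · 81 = 546.75.
With the floor, consumers buy 15 units at 36, so CS = ½ · (38.5 - 36) · 15 = 18.75.
Change in consumer surplus = 18.75 - 546.75 = -528.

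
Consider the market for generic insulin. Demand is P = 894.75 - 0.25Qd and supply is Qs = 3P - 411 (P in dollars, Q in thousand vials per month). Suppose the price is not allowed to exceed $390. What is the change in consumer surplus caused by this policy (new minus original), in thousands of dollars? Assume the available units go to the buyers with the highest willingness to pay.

Rearranging demand gives Qd = 3579 - 4P. Equilibrium: 3579 - 4P = 3P - 411, so 3990 = 7P and P* = 570, Q* = 1299.
Because the ceiling (390) lies below the market-clearing price, it is binding.
At P = 390: Qd = 3579 - 4·390 = 2019 and Qs = 3·390 - 411 = 759.
Consumer surplus without the control is ½ · (894.75 - 570) · 1299 = 210925.125.
With the ceiling, 759 units are sold at 390 (assume they go to the highest-value buyers). The demand price at Q = 759 is 705, so CS = ½ · [(894.75 - 390) + (705 - 390)] · 759 = 311095.125.
Change in consumer surplus = 311095.125 - 210925.125 = 100170.

100170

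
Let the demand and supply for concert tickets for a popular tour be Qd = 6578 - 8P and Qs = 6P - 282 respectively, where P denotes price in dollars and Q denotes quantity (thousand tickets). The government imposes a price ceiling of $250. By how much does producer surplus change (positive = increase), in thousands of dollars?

Equilibrium: 6578 - 8P = 6P - 282, so 6860 = 14P and P* = 490, Q* = 2658.
Since 250 < 490, the ceiling is binding.
At P = 250: Qd = 6578 - 8·250 = 4578 and Qs = 6·250 - 282 = 1218.
Producer surplus without the control is ½ · (490 - 47) · 2658 = 588747.
With the ceiling, producers sell 1218 units at 250, so PS = ½ · (250 - 47) · 1218 = 123627.
Change in producer surplus = 123627 - 588747 = -465120.

-465120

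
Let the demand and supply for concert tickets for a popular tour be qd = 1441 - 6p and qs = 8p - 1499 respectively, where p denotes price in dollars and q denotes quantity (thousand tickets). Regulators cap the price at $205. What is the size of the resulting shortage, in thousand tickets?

Equilibrium: 1441 - 6p = 8p - 1499, so 2940 = 14p and p* = 210, q* = 181.
Since 205 < 210, the ceiling is binding.
At p = 205: qd = 1441 - 6·205 = 211 and qs = 8·205 - 1499 = 141.
Shortage = qd - qs = 211 - 141 = 70.

70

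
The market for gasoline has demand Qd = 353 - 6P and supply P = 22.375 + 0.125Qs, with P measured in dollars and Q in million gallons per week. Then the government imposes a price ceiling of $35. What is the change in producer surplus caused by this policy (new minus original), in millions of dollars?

Rearranging supply gives Qs = 8P - 179. In a free market, 353 - 6P = 8P - 179 gives the equilibrium P* = 38, Q* = 125.
Because the ceiling (35) lies below the market-clearing price, it is binding.
At P = 35: Qd = 353 - 6·35 = 143 and Qs = 8·35 - 179 = 101.
Producer surplus without the control is ½ · (38 - 22.375) · 125 = 976.5625.
With the ceiling, producers sell 101 units at 35, so PS = ½ · (35 - 22.375) · 101 = 637.5625.
Change in producer surplus = 637.5625 - 976.5625 = -339.

-339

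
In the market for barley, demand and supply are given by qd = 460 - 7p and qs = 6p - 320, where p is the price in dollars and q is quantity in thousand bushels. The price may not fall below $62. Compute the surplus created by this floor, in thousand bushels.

26

In a free market, 460 - 7p = 6p - 320 gives the equilibrium p* = 60, q* = 40.
Since 62 > 60, the floor is binding.
At p = 62: qd = 460 - 7·62 = 26 and qs = 6·62 - 320 = 52.
Surplus = qs - qd = 52 - 26 = 26.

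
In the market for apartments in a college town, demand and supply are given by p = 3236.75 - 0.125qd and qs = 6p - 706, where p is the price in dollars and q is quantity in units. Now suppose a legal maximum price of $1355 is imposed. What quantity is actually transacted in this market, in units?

7424

Rearranging demand gives qd = 25894 - 8p. Without the control the market clears where 25894 - 8p = 6p - 706, i.e. p* = 1900 and q* = 10694.
Because the ceiling (1355) lies below the market-clearing price, it is binding.
At p = 1355: qd = 25894 - 8·1355 = 15054 and qs = 6·1355 - 706 = 7424.
The quantity actually transacted is the short side, supply: 7424.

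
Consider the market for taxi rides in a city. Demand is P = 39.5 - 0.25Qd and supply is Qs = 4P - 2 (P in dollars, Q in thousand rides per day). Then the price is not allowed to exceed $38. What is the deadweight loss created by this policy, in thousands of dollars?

Rearranging demand gives Qd = 158 - 4P. Without the control the market clears where 158 - 4P = 4P - 2, i.e. P* = 20 and Q* = 78.
The ceiling of 38 is above the equilibrium price 20, so it is not binding; the market clears at P* = 20, Q* = 78.
Since the control does not bind, no trades are prevented and deadweight loss is zero.

0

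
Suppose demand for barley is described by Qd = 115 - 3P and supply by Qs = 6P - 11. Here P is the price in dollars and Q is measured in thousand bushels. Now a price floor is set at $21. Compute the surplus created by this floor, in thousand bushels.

Equilibrium: 115 - 3P = 6P - 11, so 126 = 9P and P* = 14, Q* = 73.
Because the floor (21) lies above the market-clearing price, it is binding.
At P = 21: Qd = 115 - 3·21 = 52 and Qs = 6·21 - 11 = 115.
Surplus = Qs - Qd = 115 - 52 = 63.

63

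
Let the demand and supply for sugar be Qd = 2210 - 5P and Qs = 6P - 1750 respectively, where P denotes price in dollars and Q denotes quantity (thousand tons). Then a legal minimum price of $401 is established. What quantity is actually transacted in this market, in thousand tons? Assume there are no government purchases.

Without the control the market clears where 2210 - 5P = 6P - 1750, i.e. P* = 360 and Q* = 410.
Because the floor (401) lies above the market-clearing price, it is binding.
At P = 401: Qd = 2210 - 5·401 = 205 and Qs = 6·401 - 1750 = 656.
The quantity actually transacted is the short side, demand: 205.

205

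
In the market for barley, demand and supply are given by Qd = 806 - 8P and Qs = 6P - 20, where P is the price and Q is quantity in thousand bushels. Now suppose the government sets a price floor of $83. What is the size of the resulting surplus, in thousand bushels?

336

Equilibrium: 806 - 8P = 6P - 20, so 826 = 14P and P* = 59, Q* = 334.
Because the floor (83) lies above the market-clearing price, it is binding.
At P = 83: Qd = 806 - 8·83 = 142 and Qs = 6·83 - 20 = 478.
Surplus = Qs - Qd = 478 - 142 = 336.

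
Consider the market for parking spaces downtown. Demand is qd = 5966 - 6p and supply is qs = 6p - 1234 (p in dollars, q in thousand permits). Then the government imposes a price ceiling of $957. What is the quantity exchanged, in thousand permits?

2366

Setting quantity demanded equal to quantity supplied, 5966 - 6p = 6p - 1234, gives p* = 600 and q* = 2366.
The ceiling of 957 is above the equilibrium price 600, so it is not binding; the market clears at p* = 600, q* = 2366.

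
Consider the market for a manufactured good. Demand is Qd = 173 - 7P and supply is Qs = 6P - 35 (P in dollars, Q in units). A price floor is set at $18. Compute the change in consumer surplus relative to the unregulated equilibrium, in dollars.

Without the control the market clears where 173 - 7P = 6P - 35, i.e. P* = 16 and Q* = 61.
The floor of 18 is above the equilibrium price 16, so it binds.
At P = 18: Qd = 173 - 7·18 = 47 and Qs = 6·18 - 35 = 73.
Consumer surplus without the control is ½ · (173/7 - 16) · 61 = 3721/14.
With the floor, consumers buy 47 units at 18, so CS = ½ · (173/7 - 18) · 47 = 2209/14.
Change in consumer surplus = 2209/14 - 3721/14 = -108.

-108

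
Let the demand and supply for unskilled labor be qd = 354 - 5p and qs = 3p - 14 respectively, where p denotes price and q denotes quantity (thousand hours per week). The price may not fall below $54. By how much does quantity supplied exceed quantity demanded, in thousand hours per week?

64

Setting quantity demanded equal to quantity supplied, 354 - 5p = 3p - 14, gives p* = 46 and q* = 124.
The floor of 54 is above the equilibrium price 46, so it binds.
At p = 54: qd = 354 - 5·54 = 84 and qs = 3·54 - 14 = 148.
Surplus = qs - qd = 148 - 84 = 64.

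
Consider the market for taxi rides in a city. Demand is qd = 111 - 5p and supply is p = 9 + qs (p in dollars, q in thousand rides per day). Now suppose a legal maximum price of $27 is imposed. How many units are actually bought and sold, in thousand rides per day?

Rearranging supply gives qs = p - 9. Without the control the market clears where 111 - 5p = p - 9, i.e. p* = 20 and q* = 11.
Since 27 is above p* = 20, the ceiling does not bind and the free-market outcome prevails.

11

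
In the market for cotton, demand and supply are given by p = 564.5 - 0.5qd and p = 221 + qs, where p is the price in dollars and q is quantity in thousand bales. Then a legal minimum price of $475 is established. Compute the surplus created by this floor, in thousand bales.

75

Rearranging demand gives qd = 1129 - 2p; rearranging supply gives qs = p - 221. In a free market, 1129 - 2p = p - 221 gives the equilibrium p* = 450, q* = 229.
The floor of 475 is above the equilibrium price 450, so it binds.
At p = 475: qd = 1129 - 2·475 = 179 and qs = 475 - 221 = 254.
Surplus = qs - qd = 254 - 179 = 75.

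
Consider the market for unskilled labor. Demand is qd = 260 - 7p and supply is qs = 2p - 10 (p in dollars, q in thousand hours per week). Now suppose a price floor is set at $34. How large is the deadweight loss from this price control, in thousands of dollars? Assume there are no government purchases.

Setting quantity demanded equal to quantity supplied, 260 - 7p = 2p - 10, gives p* = 30 and q* = 50.
Since 34 > 30, the floor is binding.
At p = 34: qd = 260 - 7·34 = 22 and qs = 2·34 - 10 = 58.
Quantity traded falls to 22. At q = 22 the demand price is (260 - 22)/7 = 34 and the supply price is (10 + 22)/2 = 16.
Deadweight loss = ½ · (34 - 16) · (50 - 22) = ½ · 18 · 28 = 252.

252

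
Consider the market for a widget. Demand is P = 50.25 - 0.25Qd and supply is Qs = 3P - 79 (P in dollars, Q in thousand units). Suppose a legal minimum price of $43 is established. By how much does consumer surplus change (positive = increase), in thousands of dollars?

-105

Rearranging demand gives Qd = 201 - 4P. Without the control the market clears where 201 - 4P = 3P - 79, i.e. P* = 40 and Q* = 41.
The floor of 43 is above the equilibrium price 40, so it binds.
At P = 43: Qd = 201 - 4·43 = 29 and Qs = 3·43 - 79 = 50.
Consumer surplus without the control is ½ · (50.25 - 40) · 41 = 210.125.
With the floor, consumers buy 29 units at 43, so CS = ½ · (50.25 - 43) · 29 = 105.125.
Change in consumer surplus = 105.125 - 210.125 = -105.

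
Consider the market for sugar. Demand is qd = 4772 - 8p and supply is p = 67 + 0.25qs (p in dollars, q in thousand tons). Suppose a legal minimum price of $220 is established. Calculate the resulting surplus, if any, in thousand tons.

0

Rearranging supply gives qs = 4p - 268. Without the control the market clears where 4772 - 8p = 4p - 268, i.e. p* = 420 and q* = 1412.
The floor of 220 is below the equilibrium price 420, so it is not binding; the market clears at p* = 420, q* = 1412.
Since the control does not bind, there is no surplus.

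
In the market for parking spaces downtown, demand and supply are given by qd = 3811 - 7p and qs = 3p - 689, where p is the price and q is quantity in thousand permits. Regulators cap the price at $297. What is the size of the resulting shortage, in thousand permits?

Equilibrium: 3811 - 7p = 3p - 689, so 4500 = 10p and p* = 450, q* = 661.
The ceiling of 297 is below the equilibrium price 450, so it binds.
At p = 297: qd = 3811 - 7·297 = 1732 and qs = 3·297 - 689 = 202.
Shortage = qd - qs = 1732 - 202 = 1530.

1530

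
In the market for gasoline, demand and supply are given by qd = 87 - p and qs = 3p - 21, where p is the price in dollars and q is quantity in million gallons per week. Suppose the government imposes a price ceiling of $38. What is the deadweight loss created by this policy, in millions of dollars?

Equilibrium: 87 - p = 3p - 21, so 108 = 4p and p* = 27, q* = 60.
Since 38 is above p* = 27, the ceiling does not bind and the free-market outcome prevails.
Since the control does not bind, no trades are prevented and deadweight loss is zero.

0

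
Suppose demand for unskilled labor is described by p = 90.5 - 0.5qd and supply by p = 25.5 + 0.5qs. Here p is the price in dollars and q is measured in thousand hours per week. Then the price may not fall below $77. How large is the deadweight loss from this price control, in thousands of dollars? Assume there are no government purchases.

722

Rearranging demand gives qd = 181 - 2p; rearranging supply gives qs = 2p - 51. In a free market, 181 - 2p = 2p - 51 gives the equilibrium p* = 58, q* = 65.
The floor of 77 is above the equilibrium price 58, so it binds.
At p = 77: qd = 181 - 2·77 = 27 and qs = 2·77 - 51 = 103.
Quantity traded falls to 27. At q = 27 the demand price is (181 - 27)/2 = 77 and the supply price is (51 + 27)/2 = 39.
Deadweight loss = ½ · (77 - 39) · (65 - 27) = ½ · 38 · 38 = 722.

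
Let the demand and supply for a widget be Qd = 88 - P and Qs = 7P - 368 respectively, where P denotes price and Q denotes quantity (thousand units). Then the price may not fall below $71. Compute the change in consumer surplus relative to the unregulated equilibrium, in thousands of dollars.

-336

In a free market, 88 - P = 7P - 368 gives the equilibrium P* = 57, Q* = 31.
Because the floor (71) lies above the market-clearing price, it is binding.
At P = 71: Qd = 88 - 71 = 17 and Qs = 7·71 - 368 = 129.
Consumer surplus without the control is ½ · (88 - 57) · 31 = 480.5.
With the floor, consumers buy 17 units at 71, so CS = ½ · (88 - 71) · 17 = 144.5.
Change in consumer surplus = 144.5 - 480.5 = -336.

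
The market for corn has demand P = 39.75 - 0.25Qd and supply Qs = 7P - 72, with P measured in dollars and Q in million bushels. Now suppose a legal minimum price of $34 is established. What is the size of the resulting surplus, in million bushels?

143

Rearranging demand gives Qd = 159 - 4P. Setting quantity demanded equal to quantity supplied, 159 - 4P = 7P - 72, gives P* = 21 and Q* = 75.
The floor of 34 is above the equilibrium price 21, so it binds.
At P = 34: Qd = 159 - 4·34 = 23 and Qs = 7·34 - 72 = 166.
Surplus = Qs - Qd = 166 - 23 = 143.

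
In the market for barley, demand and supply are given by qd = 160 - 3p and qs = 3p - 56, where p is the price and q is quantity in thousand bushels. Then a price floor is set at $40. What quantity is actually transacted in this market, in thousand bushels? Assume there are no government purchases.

Setting quantity demanded equal to quantity supplied, 160 - 3p = 3p - 56, gives p* = 36 and q* = 52.
Because the floor (40) lies above the market-clearing price, it is binding.
At p = 40: qd = 160 - 3·40 = 40 and qs = 3·40 - 56 = 64.
The quantity actually transacted is the short side, demand: 40.

40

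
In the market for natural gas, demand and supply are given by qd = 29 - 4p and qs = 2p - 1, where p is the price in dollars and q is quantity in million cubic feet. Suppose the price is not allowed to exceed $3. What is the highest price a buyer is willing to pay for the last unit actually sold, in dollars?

6

Equilibrium: 29 - 4p = 2p - 1, so 30 = 6p and p* = 5, q* = 9.
Because the ceiling (3) lies below the market-clearing price, it is binding.
At p = 3: qd = 29 - 4·3 = 17 and qs = 2·3 - 1 = 5.
Only 5 units reach the market. On the demand curve, the marginal buyer's willingness to pay at q = 5 is (29 - 5)/4 = 6.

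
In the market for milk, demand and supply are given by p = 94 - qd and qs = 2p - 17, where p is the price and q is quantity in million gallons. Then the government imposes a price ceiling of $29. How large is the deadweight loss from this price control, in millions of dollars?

192

Rearranging demand gives qd = 94 - p. Without the control the market clears where 94 - p = 2p - 17, i.e. p* = 37 and q* = 57.
The ceiling of 29 is below the equilibrium price 37, so it binds.
At p = 29: qd = 94 - 29 = 65 and qs = 2·29 - 17 = 41.
Quantity traded falls to 41. At q = 41 the demand price is 94 - 41 = 53 and the supply price is (17 + 41)/2 = 29.
Deadweight loss = ½ · (53 - 29) · (57 - 41) = ½ · 24 · 16 = 192.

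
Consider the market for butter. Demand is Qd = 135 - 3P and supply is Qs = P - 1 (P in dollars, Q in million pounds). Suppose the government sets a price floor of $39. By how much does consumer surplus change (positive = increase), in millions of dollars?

-127.5

Equilibrium: 135 - 3P = P - 1, so 136 = 4P and P* = 34, Q* = 33.
Since 39 > 34, the floor is binding.
At P = 39: Qd = 135 - 3·39 = 18 and Qs = 39 - 1 = 38.
Consumer surplus without the control is ½ · (45 - 34) · 33 = 181.5.
With the floor, consumers buy 18 units at 39, so CS = ½ · (45 - 39) · 18 = 54.
Change in consumer surplus = 54 - 181.5 = -127.5.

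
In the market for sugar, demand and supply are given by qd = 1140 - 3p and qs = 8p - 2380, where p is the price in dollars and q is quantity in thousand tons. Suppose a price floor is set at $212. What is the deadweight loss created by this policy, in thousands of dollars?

Without the control the market clears where 1140 - 3p = 8p - 2380, i.e. p* = 320 and q* = 180.
Since 212 is below p* = 320, the floor does not bind and the free-market outcome prevails.
Since the control does not bind, no trades are prevented and deadweight loss is zero.

0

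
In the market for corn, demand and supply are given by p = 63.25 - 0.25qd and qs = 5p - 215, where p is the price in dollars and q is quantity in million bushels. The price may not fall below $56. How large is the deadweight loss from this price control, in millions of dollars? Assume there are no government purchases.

Rearranging demand gives qd = 253 - 4p. Equilibrium: 253 - 4p = 5p - 215, so 468 = 9p and p* = 52, q* = 45.
The floor of 56 is above the equilibrium price 52, so it binds.
At p = 56: qd = 253 - 4·56 = 29 and qs = 5·56 - 215 = 65.
Quantity traded falls to 29. At q = 29 the demand price is (253 - 29)/4 = 56 and the supply price is (215 + 29)/5 = 48.8.
Deadweight loss = ½ · (56 - 48.8) · (45 - 29) = ½ · 7.2 · 16 = 57.6.

57.6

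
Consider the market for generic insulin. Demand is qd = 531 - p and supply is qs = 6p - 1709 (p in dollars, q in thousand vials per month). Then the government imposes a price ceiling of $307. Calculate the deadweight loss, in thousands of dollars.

3549

In a free market, 531 - p = 6p - 1709 gives the equilibrium p* = 320, q* = 211.
Because the ceiling (307) lies below the market-clearing price, it is binding.
At p = 307: qd = 531 - 307 = 224 and qs = 6·307 - 1709 = 133.
Quantity traded falls to 133. At q = 133 the demand price is 531 - 133 = 398 and the supply price is (1709 + 133)/6 = 307.
Deadweight loss = ½ · (398 - 307) · (211 - 133) = ½ · 91 · 78 = 3549.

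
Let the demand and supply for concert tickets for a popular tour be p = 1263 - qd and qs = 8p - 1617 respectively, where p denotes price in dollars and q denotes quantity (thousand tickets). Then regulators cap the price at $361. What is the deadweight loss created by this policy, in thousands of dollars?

0

Rearranging demand gives qd = 1263 - p. Equilibrium: 1263 - p = 8p - 1617, so 2880 = 9p and p* = 320, q* = 943.
Since 361 is above p* = 320, the ceiling does not bind and the free-market outcome prevails.
Since the control does not bind, no trades are prevented and deadweight loss is zero.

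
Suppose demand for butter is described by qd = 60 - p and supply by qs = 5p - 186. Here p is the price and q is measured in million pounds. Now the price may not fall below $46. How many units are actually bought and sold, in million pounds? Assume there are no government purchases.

14

Without the control the market clears where 60 - p = 5p - 186, i.e. p* = 41 and q* = 19.
Since 46 > 41, the floor is binding.
At p = 46: qd = 60 - 46 = 14 and qs = 5·46 - 186 = 44.
The quantity actually transacted is the short side, demand: 14.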